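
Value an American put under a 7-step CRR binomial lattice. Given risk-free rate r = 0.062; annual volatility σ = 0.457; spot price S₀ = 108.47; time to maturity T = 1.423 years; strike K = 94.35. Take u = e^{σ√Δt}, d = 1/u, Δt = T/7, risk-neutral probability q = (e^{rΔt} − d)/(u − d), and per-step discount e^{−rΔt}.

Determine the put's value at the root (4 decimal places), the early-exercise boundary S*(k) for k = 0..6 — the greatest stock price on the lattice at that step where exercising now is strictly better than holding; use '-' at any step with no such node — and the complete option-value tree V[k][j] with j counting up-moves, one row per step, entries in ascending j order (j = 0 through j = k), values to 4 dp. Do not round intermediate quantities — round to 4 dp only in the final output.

price = 12.4736
boundary = - - - 58.4591 47.5737 58.4591 71.8353
tree:
12.4736
18.3277 6.4423
26.1261 10.3383 2.3791
35.8909 16.2064 4.2353 0.4250
46.7763 24.6358 7.4752 0.8265 0.0000
55.6349 35.8909 13.0572 1.6073 0.0000 0.0000
62.8439 46.7763 22.5147 3.1255 0.0000 0.0000 0.0000
68.7105 55.6349 35.8909 6.0778 0.0000 0.0000 0.0000 0.0000

params: Δt=0.20329 u=1.22881 d=0.81379 q=0.47923 e^(-rΔt)=0.98748
t_7 payoffs: 68.7105 55.6349 35.8909 6.0778 0.0000 0.0000 0.0000 0.0000
t_6: node(6,0) S=31.5061 payoff=62.8439 vs cont=61.6622 → 62.8439 [stop]  node(6,1) S=47.5737 payoff=46.7763 vs cont=45.5946 → 46.7763 [stop]  node(6,2) S=71.8353 payoff=22.5147 vs cont=21.3330 → 22.5147 [stop]  node(6,3) S=108.4700 payoff=0.0000 vs cont=3.1255 → 3.1255 [wait]  node(6,4) S=163.7877 payoff=0.0000 vs cont=0.0000 → 0.0000 [wait]  node(6,5) S=247.3163 payoff=0.0000 vs cont=0.0000 → 0.0000 [wait]  node(6,6) S=373.4429 payoff=0.0000 vs cont=0.0000 → 0.0000 [wait]  ⇒ S*(6)=71.8353
t_5: node(5,0) S=38.7151 payoff=55.6349 vs cont=54.4532 → 55.6349 [stop]  node(5,1) S=58.4591 payoff=35.8909 vs cont=34.7092 → 35.8909 [stop]  node(5,2) S=88.2722 payoff=6.0778 vs cont=13.0572 → 13.0572 [wait]  node(5,3) S=133.2893 payoff=0.0000 vs cont=1.6073 → 1.6073 [wait]  node(5,4) S=201.2644 payoff=0.0000 vs cont=0.0000 → 0.0000 [wait]  node(5,5) S=303.9054 payoff=0.0000 vs cont=0.0000 → 0.0000 [wait]  ⇒ S*(5)=58.4591
t_4: node(4,0) S=47.5737 payoff=46.7763 vs cont=45.5946 → 46.7763 [stop]  node(4,1) S=71.8353 payoff=22.5147 vs cont=24.6358 → 24.6358 [wait]  node(4,2) S=108.4700 payoff=0.0000 vs cont=7.4752 → 7.4752 [wait]  node(4,3) S=163.7877 payoff=0.0000 vs cont=0.8265 → 0.8265 [wait]  node(4,4) S=247.3163 payoff=0.0000 vs cont=0.0000 → 0.0000 [wait]  ⇒ S*(4)=47.5737
t_3: node(3,0) S=58.4591 payoff=35.8909 vs cont=35.7130 → 35.8909 [stop]  node(3,1) S=88.2722 payoff=6.0778 vs cont=16.2064 → 16.2064 [wait]  node(3,2) S=133.2893 payoff=0.0000 vs cont=4.2353 → 4.2353 [wait]  node(3,3) S=201.2644 payoff=0.0000 vs cont=0.4250 → 0.4250 [wait]  ⇒ S*(3)=58.4591
t_2: node(2,0) S=71.8353 payoff=22.5147 vs cont=26.1261 → 26.1261 [wait]  node(2,1) S=108.4700 payoff=0.0000 vs cont=10.3383 → 10.3383 [wait]  node(2,2) S=163.7877 payoff=0.0000 vs cont=2.3791 → 2.3791 [wait]  ⇒ S*(2)=-
t_1: node(1,0) S=88.2722 payoff=6.0778 vs cont=18.3277 → 18.3277 [wait]  node(1,1) S=133.2893 payoff=0.0000 vs cont=6.4423 → 6.4423 [wait]  ⇒ S*(1)=-
t_0: node(0,0) S=108.4700 payoff=0.0000 vs cont=12.4736 → 12.4736 [wait]  ⇒ S*(0)=-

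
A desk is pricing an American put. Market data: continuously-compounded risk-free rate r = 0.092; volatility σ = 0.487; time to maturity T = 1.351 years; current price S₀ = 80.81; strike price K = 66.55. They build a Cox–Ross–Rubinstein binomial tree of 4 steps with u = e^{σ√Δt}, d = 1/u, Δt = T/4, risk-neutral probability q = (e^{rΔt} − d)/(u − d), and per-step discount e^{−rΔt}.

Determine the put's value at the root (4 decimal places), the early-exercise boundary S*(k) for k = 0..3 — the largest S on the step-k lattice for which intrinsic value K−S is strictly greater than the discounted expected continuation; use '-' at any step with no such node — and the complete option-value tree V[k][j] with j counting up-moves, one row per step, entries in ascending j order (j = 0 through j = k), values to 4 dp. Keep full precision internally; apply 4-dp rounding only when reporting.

price = 7.6168
boundary = - - - 34.5712
tree:
7.6168
12.8255 2.5760
20.8249 5.1570 0.0000
31.9788 10.3243 0.0000 0.0000
40.5006 20.6691 0.0000 0.0000 0.0000

Δt=0.33775  u=1.32714  d=0.75350  q=0.48473  discount=0.96940
step 4 (expiry): payoffs max(K−S,0) = 40.5006 20.6691 0.0000 0.0000 0.0000
step 3: (k=3,j=0): S=34.5712, (K−S)⁺=31.9788, hold=29.9426 ⇒ V=31.9788 exercise | (k=3,j=1): S=60.8903, (K−S)⁺=5.6597, hold=10.3243 ⇒ V=10.3243 continue | (k=3,j=2): S=107.2462, (K−S)⁺=0.0000, hold=0.0000 ⇒ V=0.0000 continue | (k=3,j=3): S=188.8927, (K−S)⁺=0.0000, hold=0.0000 ⇒ V=0.0000 continue  boundary S*=34.5712
step 2: (k=2,j=0): S=45.8809, (K−S)⁺=20.6691, hold=20.8249 ⇒ V=20.8249 continue | (k=2,j=1): S=80.8100, (K−S)⁺=0.0000, hold=5.1570 ⇒ V=5.1570 continue | (k=2,j=2): S=142.3307, (K−S)⁺=0.0000, hold=0.0000 ⇒ V=0.0000 continue  boundary S*=-
step 1: (k=1,j=0): S=60.8903, (K−S)⁺=5.6597, hold=12.8255 ⇒ V=12.8255 continue | (k=1,j=1): S=107.2462, (K−S)⁺=0.0000, hold=2.5760 ⇒ V=2.5760 continue  boundary S*=-
step 0: (k=0,j=0): S=80.8100, (K−S)⁺=0.0000, hold=7.6168 ⇒ V=7.6168 continue  boundary S*=-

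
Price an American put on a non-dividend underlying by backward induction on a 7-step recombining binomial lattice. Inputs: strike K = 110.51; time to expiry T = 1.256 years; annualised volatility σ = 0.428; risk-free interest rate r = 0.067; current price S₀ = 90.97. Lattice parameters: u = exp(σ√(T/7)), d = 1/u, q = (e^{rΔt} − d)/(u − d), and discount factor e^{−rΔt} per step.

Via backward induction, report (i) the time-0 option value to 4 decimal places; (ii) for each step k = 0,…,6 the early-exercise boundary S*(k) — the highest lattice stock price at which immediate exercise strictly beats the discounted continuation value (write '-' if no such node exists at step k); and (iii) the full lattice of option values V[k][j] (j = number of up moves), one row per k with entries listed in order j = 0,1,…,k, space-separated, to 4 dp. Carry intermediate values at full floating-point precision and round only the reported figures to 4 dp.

params: Δt=0.17943 u=1.19877 d=0.83419 q=0.48797 e^(-rΔt)=0.98805
t_7 payoffs: 84.9391 73.7634 57.7032 34.6239 1.4578 0.0000 0.0000 0.0000
t_6: node(6,0) S=30.6536 payoff=79.8564 vs cont=78.5358 → 79.8564 [stop]  node(6,1) S=44.0508 payoff=66.4592 vs cont=65.1386 → 66.4592 [stop]  node(6,2) S=63.3032 payoff=47.2068 vs cont=45.8862 → 47.2068 [stop]  node(6,3) S=90.9700 payoff=19.5400 vs cont=18.2194 → 19.5400 [stop]  node(6,4) S=130.7285 payoff=0.0000 vs cont=0.7375 → 0.7375 [wait]  node(6,5) S=187.8636 payoff=0.0000 vs cont=0.0000 → 0.0000 [wait]  node(6,6) S=269.9695 payoff=0.0000 vs cont=0.0000 → 0.0000 [wait]  ⇒ S*(6)=90.9700
t_5: node(5,0) S=36.7466 payoff=73.7634 vs cont=72.4428 → 73.7634 [stop]  node(5,1) S=52.8068 payoff=57.7032 vs cont=56.3826 → 57.7032 [stop]  node(5,2) S=75.8861 payoff=34.6239 vs cont=33.3034 → 34.6239 [stop]  node(5,3) S=109.0522 payoff=1.4578 vs cont=10.2411 → 10.2411 [wait]  node(5,4) S=156.7135 payoff=0.0000 vs cont=0.3731 → 0.3731 [wait]  node(5,5) S=225.2053 payoff=0.0000 vs cont=0.0000 → 0.0000 [wait]  ⇒ S*(5)=75.8861
t_4: node(4,0) S=44.0508 payoff=66.4592 vs cont=65.1386 → 66.4592 [stop]  node(4,1) S=63.3032 payoff=47.2068 vs cont=45.8862 → 47.2068 [stop]  node(4,2) S=90.9700 payoff=19.5400 vs cont=22.4542 → 22.4542 [wait]  node(4,3) S=130.7285 payoff=0.0000 vs cont=5.3609 → 5.3609 [wait]  node(4,4) S=187.8636 payoff=0.0000 vs cont=0.1888 → 0.1888 [wait]  ⇒ S*(4)=63.3032
t_3: node(3,0) S=52.8068 payoff=57.7032 vs cont=56.3826 → 57.7032 [stop]  node(3,1) S=75.8861 payoff=34.6239 vs cont=34.7084 → 34.7084 [wait]  node(3,2) S=109.0522 payoff=1.4578 vs cont=13.9445 → 13.9445 [wait]  node(3,3) S=156.7135 payoff=0.0000 vs cont=2.8032 → 2.8032 [wait]  ⇒ S*(3)=52.8068
t_2: node(2,0) S=63.3032 payoff=47.2068 vs cont=45.9269 → 47.2068 [stop]  node(2,1) S=90.9700 payoff=19.5400 vs cont=24.2825 → 24.2825 [wait]  node(2,2) S=130.7285 payoff=0.0000 vs cont=8.4062 → 8.4062 [wait]  ⇒ S*(2)=63.3032
t_1: node(1,0) S=75.8861 payoff=34.6239 vs cont=35.5899 → 35.5899 [wait]  node(1,1) S=109.0522 payoff=1.4578 vs cont=16.3377 → 16.3377 [wait]  ⇒ S*(1)=-
t_0: node(0,0) S=90.9700 payoff=19.5400 vs cont=25.8823 → 25.8823 [wait]  ⇒ S*(0)=-

price = 25.8823
boundary = - - 63.3032 52.8068 63.3032 75.8861 90.9700
tree:
25.8823
35.5899 16.3377
47.2068 24.2825 8.4062
57.7032 34.7084 13.9445 2.8032
66.4592 47.2068 22.4542 5.3609 0.1888
73.7634 57.7032 34.6239 10.2411 0.3731 0.0000
79.8564 66.4592 47.2068 19.5400 0.7375 0.0000 0.0000
84.9391 73.7634 57.7032 34.6239 1.4578 0.0000 0.0000 0.0000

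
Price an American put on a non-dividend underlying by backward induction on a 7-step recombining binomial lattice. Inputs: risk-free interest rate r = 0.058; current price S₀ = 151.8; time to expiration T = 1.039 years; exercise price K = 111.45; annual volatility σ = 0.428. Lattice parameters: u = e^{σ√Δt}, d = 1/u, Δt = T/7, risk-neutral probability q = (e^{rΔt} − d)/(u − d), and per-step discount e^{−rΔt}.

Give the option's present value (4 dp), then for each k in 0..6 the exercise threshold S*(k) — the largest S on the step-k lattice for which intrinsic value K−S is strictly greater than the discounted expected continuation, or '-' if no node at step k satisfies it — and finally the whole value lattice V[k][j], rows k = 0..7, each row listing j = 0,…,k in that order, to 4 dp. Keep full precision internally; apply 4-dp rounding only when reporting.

params: Δt=0.14843 u=1.17927 d=0.84798 q=0.48497 e^(-rΔt)=0.99143
t_7 payoffs: 63.5885 44.8904 18.8875 0.0000 0.0000 0.0000 0.0000 0.0000
t_6: node(6,0) S=56.4415 payoff=55.0085 vs cont=54.0531 → 55.0085 [stop]  node(6,1) S=78.4916 payoff=32.9584 vs cont=32.0031 → 32.9584 [stop]  node(6,2) S=109.1560 payoff=2.2940 vs cont=9.6443 → 9.6443 [wait]  node(6,3) S=151.8000 payoff=0.0000 vs cont=0.0000 → 0.0000 [wait]  node(6,4) S=211.1038 payoff=0.0000 vs cont=0.0000 → 0.0000 [wait]  node(6,5) S=293.5759 payoff=0.0000 vs cont=0.0000 → 0.0000 [wait]  node(6,6) S=408.2675 payoff=0.0000 vs cont=0.0000 → 0.0000 [wait]  ⇒ S*(6)=78.4916
t_5: node(5,0) S=66.5596 payoff=44.8904 vs cont=43.9350 → 44.8904 [stop]  node(5,1) S=92.5625 payoff=18.8875 vs cont=21.4662 → 21.4662 [wait]  node(5,2) S=128.7240 payoff=0.0000 vs cont=4.9245 → 4.9245 [wait]  node(5,3) S=179.0127 payoff=0.0000 vs cont=0.0000 → 0.0000 [wait]  node(5,4) S=248.9478 payoff=0.0000 vs cont=0.0000 → 0.0000 [wait]  node(5,5) S=346.2044 payoff=0.0000 vs cont=0.0000 → 0.0000 [wait]  ⇒ S*(5)=66.5596
t_4: node(4,0) S=78.4916 payoff=32.9584 vs cont=33.2430 → 33.2430 [wait]  node(4,1) S=109.1560 payoff=2.2940 vs cont=13.3288 → 13.3288 [wait]  node(4,2) S=151.8000 payoff=0.0000 vs cont=2.5145 → 2.5145 [wait]  node(4,3) S=211.1038 payoff=0.0000 vs cont=0.0000 → 0.0000 [wait]  node(4,4) S=293.5759 payoff=0.0000 vs cont=0.0000 → 0.0000 [wait]  ⇒ S*(4)=-
t_3: node(3,0) S=92.5625 payoff=18.8875 vs cont=23.3830 → 23.3830 [wait]  node(3,1) S=128.7240 payoff=0.0000 vs cont=8.0149 → 8.0149 [wait]  node(3,2) S=179.0127 payoff=0.0000 vs cont=1.2840 → 1.2840 [wait]  node(3,3) S=248.9478 payoff=0.0000 vs cont=0.0000 → 0.0000 [wait]  ⇒ S*(3)=-
t_2: node(2,0) S=109.1560 payoff=2.2940 vs cont=15.7934 → 15.7934 [wait]  node(2,1) S=151.8000 payoff=0.0000 vs cont=4.7099 → 4.7099 [wait]  node(2,2) S=211.1038 payoff=0.0000 vs cont=0.6556 → 0.6556 [wait]  ⇒ S*(2)=-
t_1: node(1,0) S=128.7240 payoff=0.0000 vs cont=10.3290 → 10.3290 [wait]  node(1,1) S=179.0127 payoff=0.0000 vs cont=2.7202 → 2.7202 [wait]  ⇒ S*(1)=-
t_0: node(0,0) S=151.8000 payoff=0.0000 vs cont=6.5820 → 6.5820 [wait]  ⇒ S*(0)=-

price = 6.5820
boundary = - - - - - 66.5596 78.4916
tree:
6.5820
10.3290 2.7202
15.7934 4.7099 0.6556
23.3830 8.0149 1.2840 0.0000
33.2430 13.3288 2.5145 0.0000 0.0000
44.8904 21.4662 4.9245 0.0000 0.0000 0.0000
55.0085 32.9584 9.6443 0.0000 0.0000 0.0000 0.0000
63.5885 44.8904 18.8875 0.0000 0.0000 0.0000 0.0000 0.0000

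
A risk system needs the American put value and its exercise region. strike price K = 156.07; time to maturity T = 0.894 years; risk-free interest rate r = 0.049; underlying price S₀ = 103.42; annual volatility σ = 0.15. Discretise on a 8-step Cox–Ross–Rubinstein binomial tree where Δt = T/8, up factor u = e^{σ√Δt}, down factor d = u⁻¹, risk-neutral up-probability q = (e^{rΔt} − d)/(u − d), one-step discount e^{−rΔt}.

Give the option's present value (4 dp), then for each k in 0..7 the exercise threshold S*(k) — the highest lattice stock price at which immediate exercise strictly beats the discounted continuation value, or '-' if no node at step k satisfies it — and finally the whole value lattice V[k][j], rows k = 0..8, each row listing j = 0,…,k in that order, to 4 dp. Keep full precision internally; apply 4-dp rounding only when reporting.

Δt=0.11175, u=1.05142, d=0.95109, q=0.54219, disc=e^(-rΔt)=0.99454
k=8 terminal: V=max(K-S,0) → 86.8251 79.5205 71.4455 62.5186 52.6500 41.7404 29.6800 16.3473 1.6082
k=7: j=0 S=72.8056 intr=83.2644 cont=82.4121 V=83.2644[EX]; j=1 S=80.4858 intr=75.5842 cont=74.7319 V=75.5842[EX]; j=2 S=88.9761 intr=67.0939 cont=66.2416 V=67.0939[EX]; j=3 S=98.3620 intr=57.7080 cont=56.8557 V=57.7080[EX]; j=4 S=108.7381 intr=47.3319 cont=46.4797 V=47.3319[EX]; j=5 S=120.2087 intr=35.8613 cont=35.0091 V=35.8613[EX]; j=6 S=132.8893 intr=23.1807 cont=22.3285 V=23.1807[EX]; j=7 S=146.9075 intr=9.1625 cont=8.3102 V=9.1625[EX]  S*(7)=146.9075
k=6: j=0 S=76.5495 intr=79.5205 cont=78.6683 V=79.5205[EX]; j=1 S=84.6245 intr=71.4455 cont=70.5932 V=71.4455[EX]; j=2 S=93.5514 intr=62.5186 cont=61.6663 V=62.5186[EX]; j=3 S=103.4200 intr=52.6500 cont=51.7977 V=52.6500[EX]; j=4 S=114.3296 intr=41.7404 cont=40.8881 V=41.7404[EX]; j=5 S=126.3900 intr=29.6800 cont=28.8277 V=29.6800[EX]; j=6 S=139.7227 intr=16.3473 cont=15.4951 V=16.3473[EX]  S*(6)=139.7227
k=5: j=0 S=80.4858 intr=75.5842 cont=74.7319 V=75.5842[EX]; j=1 S=88.9761 intr=67.0939 cont=66.2416 V=67.0939[EX]; j=2 S=98.3620 intr=57.7080 cont=56.8557 V=57.7080[EX]; j=3 S=108.7381 intr=47.3319 cont=46.4797 V=47.3319[EX]; j=4 S=120.2087 intr=35.8613 cont=35.0091 V=35.8613[EX]; j=5 S=132.8893 intr=23.1807 cont=22.3285 V=23.1807[EX]  S*(5)=132.8893
k=4: j=0 S=84.6245 intr=71.4455 cont=70.5932 V=71.4455[EX]; j=1 S=93.5514 intr=62.5186 cont=61.6663 V=62.5186[EX]; j=2 S=103.4200 intr=52.6500 cont=51.7977 V=52.6500[EX]; j=3 S=114.3296 intr=41.7404 cont=40.8881 V=41.7404[EX]; j=4 S=126.3900 intr=29.6800 cont=28.8277 V=29.6800[EX]  S*(4)=126.3900
k=3: j=0 S=88.9761 intr=67.0939 cont=66.2416 V=67.0939[EX]; j=1 S=98.3620 intr=57.7080 cont=56.8557 V=57.7080[EX]; j=2 S=108.7381 intr=47.3319 cont=46.4797 V=47.3319[EX]; j=3 S=120.2087 intr=35.8613 cont=35.0091 V=35.8613[EX]  S*(3)=120.2087
k=2: j=0 S=93.5514 intr=62.5186 cont=61.6663 V=62.5186[EX]; j=1 S=103.4200 intr=52.6500 cont=51.7977 V=52.6500[EX]; j=2 S=114.3296 intr=41.7404 cont=40.8881 V=41.7404[EX]  S*(2)=114.3296
k=1: j=0 S=98.3620 intr=57.7080 cont=56.8557 V=57.7080[EX]; j=1 S=108.7381 intr=47.3319 cont=46.4797 V=47.3319[EX]  S*(1)=108.7381
k=0: j=0 S=103.4200 intr=52.6500 cont=51.7977 V=52.6500[EX]  S*(0)=103.4200

price = 52.6500
boundary = 103.4200 108.7381 114.3296 120.2087 126.3900 132.8893 139.7227 146.9075
tree:
52.6500
57.7080 47.3319
62.5186 52.6500 41.7404
67.0939 57.7080 47.3319 35.8613
71.4455 62.5186 52.6500 41.7404 29.6800
75.5842 67.0939 57.7080 47.3319 35.8613 23.1807
79.5205 71.4455 62.5186 52.6500 41.7404 29.6800 16.3473
83.2644 75.5842 67.0939 57.7080 47.3319 35.8613 23.1807 9.1625
86.8251 79.5205 71.4455 62.5186 52.6500 41.7404 29.6800 16.3473 1.6082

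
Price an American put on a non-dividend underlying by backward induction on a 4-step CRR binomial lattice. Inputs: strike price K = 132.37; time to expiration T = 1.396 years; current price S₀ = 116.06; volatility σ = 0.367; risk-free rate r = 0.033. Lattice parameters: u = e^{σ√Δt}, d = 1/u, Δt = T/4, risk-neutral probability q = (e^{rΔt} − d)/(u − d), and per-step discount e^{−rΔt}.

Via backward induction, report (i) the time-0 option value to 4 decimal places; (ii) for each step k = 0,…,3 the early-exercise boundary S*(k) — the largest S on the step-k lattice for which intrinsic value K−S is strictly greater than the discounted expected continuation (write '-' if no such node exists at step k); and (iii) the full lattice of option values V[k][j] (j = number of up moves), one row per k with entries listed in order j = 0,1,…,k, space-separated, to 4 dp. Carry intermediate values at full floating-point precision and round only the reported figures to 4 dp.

price = 28.3301
boundary = - - 75.2253 93.4379
tree:
28.3301
41.1361 14.7288
57.1447 24.2735 4.4348
71.8074 38.9321 8.5048 0.0000
83.6120 57.1447 16.3100 0.0000 0.0000

Δt=0.34900, u=1.24211, d=0.80508, q=0.47251, disc=e^(-rΔt)=0.98855
k=4 terminal: V=max(K-S,0) → 83.6120 57.1447 16.3100 0.0000 0.0000
k=3: j=0 S=60.5626 intr=71.8074 cont=70.2916 V=71.8074[EX]; j=1 S=93.4379 intr=38.9321 cont=37.4163 V=38.9321[EX]; j=2 S=144.1590 intr=0.0000 cont=8.5048 V=8.5048[hold]; j=3 S=222.4131 intr=0.0000 cont=0.0000 V=0.0000[hold]  S*(3)=93.4379
k=2: j=0 S=75.2253 intr=57.1447 cont=55.6289 V=57.1447[EX]; j=1 S=116.0600 intr=16.3100 cont=24.2735 V=24.2735[hold]; j=2 S=179.0610 intr=0.0000 cont=4.4348 V=4.4348[hold]  S*(2)=75.2253
k=1: j=0 S=93.4379 intr=38.9321 cont=41.1361 V=41.1361[hold]; j=1 S=144.1590 intr=0.0000 cont=14.7288 V=14.7288[hold]  S*(1)=-
k=0: j=0 S=116.0600 intr=16.3100 cont=28.3301 V=28.3301[hold]  S*(0)=-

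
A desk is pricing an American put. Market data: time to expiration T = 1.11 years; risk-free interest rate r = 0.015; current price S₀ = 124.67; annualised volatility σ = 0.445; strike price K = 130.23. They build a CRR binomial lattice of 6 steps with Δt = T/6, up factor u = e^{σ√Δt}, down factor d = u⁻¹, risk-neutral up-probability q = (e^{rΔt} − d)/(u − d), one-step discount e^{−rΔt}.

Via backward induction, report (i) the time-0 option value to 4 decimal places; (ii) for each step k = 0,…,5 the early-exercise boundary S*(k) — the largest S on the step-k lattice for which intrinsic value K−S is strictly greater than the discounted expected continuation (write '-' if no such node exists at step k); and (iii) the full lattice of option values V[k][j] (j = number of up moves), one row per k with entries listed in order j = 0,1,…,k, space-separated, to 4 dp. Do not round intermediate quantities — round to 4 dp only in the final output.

price = 25.3495
boundary = - - - 70.2082 85.0183 102.9526
tree:
25.3495
35.0882 14.0480
46.8935 21.4146 5.4680
60.0218 31.7351 9.4048 0.8706
72.2520 45.2117 16.0756 1.6152 0.0000
82.3517 60.0218 27.2774 2.9968 0.0000 0.0000
90.6921 72.2520 45.2117 5.5600 0.0000 0.0000 0.0000

Δt=0.18500  u=1.21095  d=0.82580  q=0.45951  discount=0.99723
step 6 (expiry): payoffs max(K−S,0) = 90.6921 72.2520 45.2117 5.5600 0.0000 0.0000 0.0000
step 5: (k=5,j=0): S=47.8783, (K−S)⁺=82.3517, hold=81.9909 ⇒ V=82.3517 exercise | (k=5,j=1): S=70.2082, (K−S)⁺=60.0218, hold=59.6609 ⇒ V=60.0218 exercise | (k=5,j=2): S=102.9526, (K−S)⁺=27.2774, hold=26.9165 ⇒ V=27.2774 exercise | (k=5,j=3): S=150.9686, (K−S)⁺=0.0000, hold=2.9968 ⇒ V=2.9968 continue | (k=5,j=4): S=221.3788, (K−S)⁺=0.0000, hold=0.0000 ⇒ V=0.0000 continue | (k=5,j=5): S=324.6277, (K−S)⁺=0.0000, hold=0.0000 ⇒ V=0.0000 continue  boundary S*=102.9526
step 4: (k=4,j=0): S=57.9780, (K−S)⁺=72.2520, hold=71.8911 ⇒ V=72.2520 exercise | (k=4,j=1): S=85.0183, (K−S)⁺=45.2117, hold=44.8508 ⇒ V=45.2117 exercise | (k=4,j=2): S=124.6700, (K−S)⁺=5.5600, hold=16.0756 ⇒ V=16.0756 continue | (k=4,j=3): S=182.8148, (K−S)⁺=0.0000, hold=1.6152 ⇒ V=1.6152 continue | (k=4,j=4): S=268.0778, (K−S)⁺=0.0000, hold=0.0000 ⇒ V=0.0000 continue  boundary S*=85.0183
step 3: (k=3,j=0): S=70.2082, (K−S)⁺=60.0218, hold=59.6609 ⇒ V=60.0218 exercise | (k=3,j=1): S=102.9526, (K−S)⁺=27.2774, hold=31.7351 ⇒ V=31.7351 continue | (k=3,j=2): S=150.9686, (K−S)⁺=0.0000, hold=9.4048 ⇒ V=9.4048 continue | (k=3,j=3): S=221.3788, (K−S)⁺=0.0000, hold=0.8706 ⇒ V=0.8706 continue  boundary S*=70.2082
step 2: (k=2,j=0): S=85.0183, (K−S)⁺=45.2117, hold=46.8935 ⇒ V=46.8935 continue | (k=2,j=1): S=124.6700, (K−S)⁺=5.5600, hold=21.4146 ⇒ V=21.4146 continue | (k=2,j=2): S=182.8148, (K−S)⁺=0.0000, hold=5.4680 ⇒ V=5.4680 continue  boundary S*=-
step 1: (k=1,j=0): S=102.9526, (K−S)⁺=27.2774, hold=35.0882 ⇒ V=35.0882 continue | (k=1,j=1): S=150.9686, (K−S)⁺=0.0000, hold=14.0480 ⇒ V=14.0480 continue  boundary S*=-
step 0: (k=0,j=0): S=124.6700, (K−S)⁺=5.5600, hold=25.3495 ⇒ V=25.3495 continue  boundary S*=-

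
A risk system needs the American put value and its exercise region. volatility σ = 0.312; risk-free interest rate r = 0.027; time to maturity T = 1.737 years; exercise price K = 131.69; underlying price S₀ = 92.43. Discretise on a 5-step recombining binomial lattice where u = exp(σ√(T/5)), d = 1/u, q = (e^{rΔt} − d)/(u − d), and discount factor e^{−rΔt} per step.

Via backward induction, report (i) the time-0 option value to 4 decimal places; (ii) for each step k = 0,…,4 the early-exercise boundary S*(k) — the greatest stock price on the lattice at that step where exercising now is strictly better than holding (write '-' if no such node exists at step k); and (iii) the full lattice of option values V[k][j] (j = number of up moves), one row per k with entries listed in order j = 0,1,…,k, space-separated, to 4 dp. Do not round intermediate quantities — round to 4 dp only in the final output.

Δt=0.34740, u=1.20189, d=0.83202, q=0.47963, disc=e^(-rΔt)=0.99066
k=5 terminal: V=max(K-S,0) → 94.8355 78.4523 54.7861 20.5994 0.0000 0.0000
k=4: j=0 S=44.2950 intr=87.3950 cont=86.1655 V=87.3950[EX]; j=1 S=63.9858 intr=67.7042 cont=66.4747 V=67.7042[EX]; j=2 S=92.4300 intr=39.2600 cont=38.0305 V=39.2600[EX]; j=3 S=133.5187 intr=0.0000 cont=10.6191 V=10.6191[hold]; j=4 S=192.8728 intr=0.0000 cont=0.0000 V=0.0000[hold]  S*(4)=92.4300
k=3: j=0 S=53.2377 intr=78.4523 cont=77.2228 V=78.4523[EX]; j=1 S=76.9039 intr=54.7861 cont=53.5566 V=54.7861[EX]; j=2 S=111.0906 intr=20.5994 cont=25.2846 V=25.2846[hold]; j=3 S=160.4747 intr=0.0000 cont=5.4742 V=5.4742[hold]  S*(3)=76.9039
k=2: j=0 S=63.9858 intr=67.7042 cont=66.4747 V=67.7042[EX]; j=1 S=92.4300 intr=39.2600 cont=40.2568 V=40.2568[hold]; j=2 S=133.5187 intr=0.0000 cont=15.6355 V=15.6355[hold]  S*(2)=63.9858
k=1: j=0 S=76.9039 intr=54.7861 cont=54.0302 V=54.7861[EX]; j=1 S=111.0906 intr=20.5994 cont=28.1820 V=28.1820[hold]  S*(1)=76.9039
k=0: j=0 S=92.4300 intr=39.2600 cont=41.6335 V=41.6335[hold]  S*(0)=-

price = 41.6335
boundary = - 76.9039 63.9858 76.9039 92.4300
tree:
41.6335
54.7861 28.1820
67.7042 40.2568 15.6355
78.4523 54.7861 25.2846 5.4742
87.3950 67.7042 39.2600 10.6191 0.0000
94.8355 78.4523 54.7861 20.5994 0.0000 0.0000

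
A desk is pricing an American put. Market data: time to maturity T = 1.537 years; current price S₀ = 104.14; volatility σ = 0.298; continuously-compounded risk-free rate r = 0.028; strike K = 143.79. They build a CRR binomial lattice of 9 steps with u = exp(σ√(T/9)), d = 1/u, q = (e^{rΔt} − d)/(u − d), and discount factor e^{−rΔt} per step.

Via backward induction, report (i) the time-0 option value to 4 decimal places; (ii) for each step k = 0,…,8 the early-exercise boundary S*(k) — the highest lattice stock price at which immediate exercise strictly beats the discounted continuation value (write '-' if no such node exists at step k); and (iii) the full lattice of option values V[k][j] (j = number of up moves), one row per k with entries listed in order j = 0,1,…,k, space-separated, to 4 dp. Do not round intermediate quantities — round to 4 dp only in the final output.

price = 41.4917
boundary = - 92.0735 81.4051 92.0735 81.4051 92.0735 104.1400 92.0735 104.1400
tree:
41.4917
51.7165 31.1995
62.3849 40.8346 21.4233
71.8172 51.7165 29.8482 12.8177
80.1566 62.3849 40.1094 19.4038 6.0518
87.5297 71.8172 51.7165 28.3570 10.2254 1.7439
94.0485 80.1566 62.3849 39.6500 16.8183 3.4269 0.0000
99.8119 87.5297 71.8172 51.7165 26.6131 6.7339 0.0000 0.0000
104.9076 94.0485 80.1566 62.3849 39.6500 13.2324 0.0000 0.0000 0.0000
109.4128 99.8119 87.5297 71.8172 51.7165 26.0021 0.0000 0.0000 0.0000 0.0000

params: Δt=0.17078 u=1.13105 d=0.88413 q=0.48866 e^(-rΔt)=0.99523
t_9 payoffs: 109.4128 99.8119 87.5297 71.8172 51.7165 26.0021 0.0000 0.0000 0.0000 0.0000
t_8: node(8,0) S=38.8824 payoff=104.9076 vs cont=104.2217 → 104.9076 [stop]  node(8,1) S=49.7415 payoff=94.0485 vs cont=93.3625 → 94.0485 [stop]  node(8,2) S=63.6334 payoff=80.1566 vs cont=79.4706 → 80.1566 [stop]  node(8,3) S=81.4051 payoff=62.3849 vs cont=61.6990 → 62.3849 [stop]  node(8,4) S=104.1400 payoff=39.6500 vs cont=38.9641 → 39.6500 [stop]  node(8,5) S=133.2244 payoff=10.5656 vs cont=13.2324 → 13.2324 [wait]  node(8,6) S=170.4315 payoff=0.0000 vs cont=0.0000 → 0.0000 [wait]  node(8,7) S=218.0298 payoff=0.0000 vs cont=0.0000 → 0.0000 [wait]  node(8,8) S=278.9215 payoff=0.0000 vs cont=0.0000 → 0.0000 [wait]  ⇒ S*(8)=104.1400
t_7: node(7,0) S=43.9781 payoff=99.8119 vs cont=99.1260 → 99.8119 [stop]  node(7,1) S=56.2603 payoff=87.5297 vs cont=86.8437 → 87.5297 [stop]  node(7,2) S=71.9728 payoff=71.8172 vs cont=71.1313 → 71.8172 [stop]  node(7,3) S=92.0735 payoff=51.7165 vs cont=51.0306 → 51.7165 [stop]  node(7,4) S=117.7879 payoff=26.0021 vs cont=26.6131 → 26.6131 [wait]  node(7,5) S=150.6839 payoff=0.0000 vs cont=6.7339 → 6.7339 [wait]  node(7,6) S=192.7671 payoff=0.0000 vs cont=0.0000 → 0.0000 [wait]  node(7,7) S=246.6034 payoff=0.0000 vs cont=0.0000 → 0.0000 [wait]  ⇒ S*(7)=92.0735
t_6: node(6,0) S=49.7415 payoff=94.0485 vs cont=93.3625 → 94.0485 [stop]  node(6,1) S=63.6334 payoff=80.1566 vs cont=79.4706 → 80.1566 [stop]  node(6,2) S=81.4051 payoff=62.3849 vs cont=61.6990 → 62.3849 [stop]  node(6,3) S=104.1400 payoff=39.6500 vs cont=39.2612 → 39.6500 [stop]  node(6,4) S=133.2244 payoff=10.5656 vs cont=16.8183 → 16.8183 [wait]  node(6,5) S=170.4315 payoff=0.0000 vs cont=3.4269 → 3.4269 [wait]  node(6,6) S=218.0298 payoff=0.0000 vs cont=0.0000 → 0.0000 [wait]  ⇒ S*(6)=104.1400
t_5: node(5,0) S=56.2603 payoff=87.5297 vs cont=86.8437 → 87.5297 [stop]  node(5,1) S=71.9728 payoff=71.8172 vs cont=71.1313 → 71.8172 [stop]  node(5,2) S=92.0735 payoff=51.7165 vs cont=51.0306 → 51.7165 [stop]  node(5,3) S=117.7879 payoff=26.0021 vs cont=28.3570 → 28.3570 [wait]  node(5,4) S=150.6839 payoff=0.0000 vs cont=10.2254 → 10.2254 [wait]  node(5,5) S=192.7671 payoff=0.0000 vs cont=1.7439 → 1.7439 [wait]  ⇒ S*(5)=92.0735
t_4: node(4,0) S=63.6334 payoff=80.1566 vs cont=79.4706 → 80.1566 [stop]  node(4,1) S=81.4051 payoff=62.3849 vs cont=61.6990 → 62.3849 [stop]  node(4,2) S=104.1400 payoff=39.6500 vs cont=40.1094 → 40.1094 [wait]  node(4,3) S=133.2244 payoff=10.5656 vs cont=19.4038 → 19.4038 [wait]  node(4,4) S=170.4315 payoff=0.0000 vs cont=6.0518 → 6.0518 [wait]  ⇒ S*(4)=81.4051
t_3: node(3,0) S=71.9728 payoff=71.8172 vs cont=71.1313 → 71.8172 [stop]  node(3,1) S=92.0735 payoff=51.7165 vs cont=51.2540 → 51.7165 [stop]  node(3,2) S=117.7879 payoff=26.0021 vs cont=29.8482 → 29.8482 [wait]  node(3,3) S=150.6839 payoff=0.0000 vs cont=12.8177 → 12.8177 [wait]  ⇒ S*(3)=92.0735
t_2: node(2,0) S=81.4051 payoff=62.3849 vs cont=61.6990 → 62.3849 [stop]  node(2,1) S=104.1400 payoff=39.6500 vs cont=40.8346 → 40.8346 [wait]  node(2,2) S=133.2244 payoff=10.5656 vs cont=21.4233 → 21.4233 [wait]  ⇒ S*(2)=81.4051
t_1: node(1,0) S=92.0735 payoff=51.7165 vs cont=51.6067 → 51.7165 [stop]  node(1,1) S=117.7879 payoff=26.0021 vs cont=31.1995 → 31.1995 [wait]  ⇒ S*(1)=92.0735
t_0: node(0,0) S=104.1400 payoff=39.6500 vs cont=41.4917 → 41.4917 [wait]  ⇒ S*(0)=-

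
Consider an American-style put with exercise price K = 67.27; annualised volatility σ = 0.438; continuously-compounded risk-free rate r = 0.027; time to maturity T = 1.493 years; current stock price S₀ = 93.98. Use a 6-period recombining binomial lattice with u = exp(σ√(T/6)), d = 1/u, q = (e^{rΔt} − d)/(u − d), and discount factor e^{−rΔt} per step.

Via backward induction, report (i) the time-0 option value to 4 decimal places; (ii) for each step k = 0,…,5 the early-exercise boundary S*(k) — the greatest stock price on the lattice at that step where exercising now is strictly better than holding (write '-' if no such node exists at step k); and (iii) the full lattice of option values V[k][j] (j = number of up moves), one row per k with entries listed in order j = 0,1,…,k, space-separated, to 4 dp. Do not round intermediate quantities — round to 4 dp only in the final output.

params: Δt=0.24883 u=1.24419 d=0.80373 q=0.46090 e^(-rΔt)=0.99330
t_6 payoffs: 41.9359 28.0523 6.5602 0.0000 0.0000 0.0000 0.0000
t_5: node(5,0) S=31.5206 payoff=35.7494 vs cont=35.2990 → 35.7494 [stop]  node(5,1) S=48.7945 payoff=18.4755 vs cont=18.0251 → 18.4755 [stop]  node(5,2) S=75.5348 payoff=0.0000 vs cont=3.5129 → 3.5129 [wait]  node(5,3) S=116.9294 payoff=0.0000 vs cont=0.0000 → 0.0000 [wait]  node(5,4) S=181.0091 payoff=0.0000 vs cont=0.0000 → 0.0000 [wait]  node(5,5) S=280.2057 payoff=0.0000 vs cont=0.0000 → 0.0000 [wait]  ⇒ S*(5)=48.7945
t_4: node(4,0) S=39.2177 payoff=28.0523 vs cont=27.6019 → 28.0523 [stop]  node(4,1) S=60.7098 payoff=6.5602 vs cont=11.5018 → 11.5018 [wait]  node(4,2) S=93.9800 payoff=0.0000 vs cont=1.8811 → 1.8811 [wait]  node(4,3) S=145.4829 payoff=0.0000 vs cont=0.0000 → 0.0000 [wait]  node(4,4) S=225.2105 payoff=0.0000 vs cont=0.0000 → 0.0000 [wait]  ⇒ S*(4)=39.2177
t_3: node(3,0) S=48.7945 payoff=18.4755 vs cont=20.2874 → 20.2874 [wait]  node(3,1) S=75.5348 payoff=0.0000 vs cont=7.0203 → 7.0203 [wait]  node(3,2) S=116.9294 payoff=0.0000 vs cont=1.0073 → 1.0073 [wait]  node(3,3) S=181.0091 payoff=0.0000 vs cont=0.0000 → 0.0000 [wait]  ⇒ S*(3)=-
t_2: node(2,0) S=60.7098 payoff=6.5602 vs cont=14.0777 → 14.0777 [wait]  node(2,1) S=93.9800 payoff=0.0000 vs cont=4.2205 → 4.2205 [wait]  node(2,2) S=145.4829 payoff=0.0000 vs cont=0.5394 → 0.5394 [wait]  ⇒ S*(2)=-
t_1: node(1,0) S=75.5348 payoff=0.0000 vs cont=9.4707 → 9.4707 [wait]  node(1,1) S=116.9294 payoff=0.0000 vs cont=2.5070 → 2.5070 [wait]  ⇒ S*(1)=-
t_0: node(0,0) S=93.9800 payoff=0.0000 vs cont=6.2192 → 6.2192 [wait]  ⇒ S*(0)=-

price = 6.2192
boundary = - - - - 39.2177 48.7945
tree:
6.2192
9.4707 2.5070
14.0777 4.2205 0.5394
20.2874 7.0203 1.0073 0.0000
28.0523 11.5018 1.8811 0.0000 0.0000
35.7494 18.4755 3.5129 0.0000 0.0000 0.0000
41.9359 28.0523 6.5602 0.0000 0.0000 0.0000 0.0000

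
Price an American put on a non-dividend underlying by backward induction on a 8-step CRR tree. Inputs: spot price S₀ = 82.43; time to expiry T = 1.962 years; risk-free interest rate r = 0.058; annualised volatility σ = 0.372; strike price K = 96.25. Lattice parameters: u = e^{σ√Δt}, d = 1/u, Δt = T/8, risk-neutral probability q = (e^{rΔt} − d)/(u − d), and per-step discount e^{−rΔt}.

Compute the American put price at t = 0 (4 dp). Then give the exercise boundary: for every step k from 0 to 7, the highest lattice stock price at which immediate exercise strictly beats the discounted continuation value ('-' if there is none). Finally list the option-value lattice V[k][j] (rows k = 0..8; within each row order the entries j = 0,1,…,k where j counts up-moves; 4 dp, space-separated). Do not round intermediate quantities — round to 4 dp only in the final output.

Δt=0.24525, u=1.20229, d=0.83175, q=0.49274, disc=e^(-rΔt)=0.98588
k=8 terminal: V=max(K-S,0) → 77.3691 68.9578 56.7993 39.2244 13.8200 0.0000 0.0000 0.0000 0.0000
k=7: j=0 S=22.7003 intr=73.5497 cont=72.1903 V=73.5497[EX]; j=1 S=32.8131 intr=63.4369 cont=62.0775 V=63.4369[EX]; j=2 S=47.4310 intr=48.8190 cont=47.4596 V=48.8190[EX]; j=3 S=68.5611 intr=27.6889 cont=26.3295 V=27.6889[EX]; j=4 S=99.1044 intr=0.0000 cont=6.9114 V=6.9114[hold]; j=5 S=143.2545 intr=0.0000 cont=0.0000 V=0.0000[hold]; j=6 S=207.0731 intr=0.0000 cont=0.0000 V=0.0000[hold]; j=7 S=299.3224 intr=0.0000 cont=0.0000 V=0.0000[hold]  S*(7)=68.5611
k=6: j=0 S=27.2922 intr=68.9578 cont=67.5983 V=68.9578[EX]; j=1 S=39.4507 intr=56.7993 cont=55.4399 V=56.7993[EX]; j=2 S=57.0256 intr=39.2244 cont=37.8650 V=39.2244[EX]; j=3 S=82.4300 intr=13.8200 cont=17.2046 V=17.2046[hold]; j=4 S=119.1518 intr=0.0000 cont=3.4564 V=3.4564[hold]; j=5 S=172.2329 intr=0.0000 cont=0.0000 V=0.0000[hold]; j=6 S=248.9611 intr=0.0000 cont=0.0000 V=0.0000[hold]  S*(6)=57.0256
k=5: j=0 S=32.8131 intr=63.4369 cont=62.0775 V=63.4369[EX]; j=1 S=47.4310 intr=48.8190 cont=47.4596 V=48.8190[EX]; j=2 S=68.5611 intr=27.6889 cont=27.9737 V=27.9737[hold]; j=3 S=99.1044 intr=0.0000 cont=10.2830 V=10.2830[hold]; j=4 S=143.2545 intr=0.0000 cont=1.7285 V=1.7285[hold]; j=5 S=207.0731 intr=0.0000 cont=0.0000 V=0.0000[hold]  S*(5)=47.4310
k=4: j=0 S=39.4507 intr=56.7993 cont=55.4399 V=56.7993[EX]; j=1 S=57.0256 intr=39.2244 cont=38.0033 V=39.2244[EX]; j=2 S=82.4300 intr=13.8200 cont=18.9848 V=18.9848[hold]; j=3 S=119.1518 intr=0.0000 cont=5.9822 V=5.9822[hold]; j=4 S=172.2329 intr=0.0000 cont=0.8644 V=0.8644[hold]  S*(4)=57.0256
k=3: j=0 S=47.4310 intr=48.8190 cont=47.4596 V=48.8190[EX]; j=1 S=68.5611 intr=27.6889 cont=28.8385 V=28.8385[hold]; j=2 S=99.1044 intr=0.0000 cont=12.4003 V=12.4003[hold]; j=3 S=143.2545 intr=0.0000 cont=3.4116 V=3.4116[hold]  S*(3)=47.4310
k=2: j=0 S=57.0256 intr=39.2244 cont=38.4234 V=39.2244[EX]; j=1 S=82.4300 intr=13.8200 cont=20.4459 V=20.4459[hold]; j=2 S=119.1518 intr=0.0000 cont=7.8587 V=7.8587[hold]  S*(2)=57.0256
k=1: j=0 S=68.5611 intr=27.6889 cont=29.5482 V=29.5482[hold]; j=1 S=99.1044 intr=0.0000 cont=14.0425 V=14.0425[hold]  S*(1)=-
k=0: j=0 S=82.4300 intr=13.8200 cont=21.5986 V=21.5986[hold]  S*(0)=-

price = 21.5986
boundary = - - 57.0256 47.4310 57.0256 47.4310 57.0256 68.5611
tree:
21.5986
29.5482 14.0425
39.2244 20.4459 7.8587
48.8190 28.8385 12.4003 3.4116
56.7993 39.2244 18.9848 5.9822 0.8644
63.4369 48.8190 27.9737 10.2830 1.7285 0.0000
68.9578 56.7993 39.2244 17.2046 3.4564 0.0000 0.0000
73.5497 63.4369 48.8190 27.6889 6.9114 0.0000 0.0000 0.0000
77.3691 68.9578 56.7993 39.2244 13.8200 0.0000 0.0000 0.0000 0.0000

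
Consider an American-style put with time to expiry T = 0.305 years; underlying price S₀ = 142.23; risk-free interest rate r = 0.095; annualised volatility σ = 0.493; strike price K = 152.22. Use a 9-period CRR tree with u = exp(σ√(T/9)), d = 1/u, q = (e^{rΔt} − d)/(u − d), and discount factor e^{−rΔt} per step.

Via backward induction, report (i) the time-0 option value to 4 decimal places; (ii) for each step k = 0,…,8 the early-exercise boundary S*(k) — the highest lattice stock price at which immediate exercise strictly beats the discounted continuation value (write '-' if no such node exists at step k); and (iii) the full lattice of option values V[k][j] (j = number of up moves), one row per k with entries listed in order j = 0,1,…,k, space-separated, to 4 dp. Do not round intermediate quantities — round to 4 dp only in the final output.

price = 19.2355
boundary = - - - 108.3295 98.9309 108.3295 118.6210 108.3295 118.6210
tree:
19.2355
26.1436 12.3151
34.4487 17.8433 6.7569
43.8905 25.0431 10.6163 2.8647
53.2891 33.8677 16.2058 4.9846 0.7212
61.8723 43.8905 23.8658 8.4986 1.4329 0.0000
69.7109 53.2891 33.5990 14.0941 2.8470 0.0000 0.0000
76.8693 61.8723 43.8905 22.4568 5.6566 0.0000 0.0000 0.0000
83.4067 69.7109 53.2891 33.5990 11.2388 0.0000 0.0000 0.0000 0.0000
89.3769 76.8693 61.8723 43.8905 22.3298 0.0000 0.0000 0.0000 0.0000 0.0000

params: Δt=0.03389 u=1.09500 d=0.91324 q=0.49507 e^(-rΔt)=0.99679
t_9 payoffs: 89.3769 76.8693 61.8723 43.8905 22.3298 0.0000 0.0000 0.0000 0.0000 0.0000
t_8: node(8,0) S=68.8133 payoff=83.4067 vs cont=82.9174 → 83.4067 [stop]  node(8,1) S=82.5091 payoff=69.7109 vs cont=69.2216 → 69.7109 [stop]  node(8,2) S=98.9309 payoff=53.2891 vs cont=52.7999 → 53.2891 [stop]  node(8,3) S=118.6210 payoff=33.5990 vs cont=33.1097 → 33.5990 [stop]  node(8,4) S=142.2300 payoff=9.9900 vs cont=11.2388 → 11.2388 [wait]  node(8,5) S=170.5379 payoff=0.0000 vs cont=0.0000 → 0.0000 [wait]  node(8,6) S=204.4799 payoff=0.0000 vs cont=0.0000 → 0.0000 [wait]  node(8,7) S=245.1773 payoff=0.0000 vs cont=0.0000 → 0.0000 [wait]  node(8,8) S=293.9747 payoff=0.0000 vs cont=0.0000 → 0.0000 [wait]  ⇒ S*(8)=118.6210
t_7: node(7,0) S=75.3507 payoff=76.8693 vs cont=76.3800 → 76.8693 [stop]  node(7,1) S=90.3477 payoff=61.8723 vs cont=61.3831 → 61.8723 [stop]  node(7,2) S=108.3295 payoff=43.8905 vs cont=43.4012 → 43.8905 [stop]  node(7,3) S=129.8902 payoff=22.3298 vs cont=22.4568 → 22.4568 [wait]  node(7,4) S=155.7421 payoff=0.0000 vs cont=5.6566 → 5.6566 [wait]  node(7,5) S=186.7393 payoff=0.0000 vs cont=0.0000 → 0.0000 [wait]  node(7,6) S=223.9059 payoff=0.0000 vs cont=0.0000 → 0.0000 [wait]  node(7,7) S=268.4696 payoff=0.0000 vs cont=0.0000 → 0.0000 [wait]  ⇒ S*(7)=108.3295
t_6: node(6,0) S=82.5091 payoff=69.7109 vs cont=69.2216 → 69.7109 [stop]  node(6,1) S=98.9309 payoff=53.2891 vs cont=52.7999 → 53.2891 [stop]  node(6,2) S=118.6210 payoff=33.5990 vs cont=33.1724 → 33.5990 [stop]  node(6,3) S=142.2300 payoff=9.9900 vs cont=14.0941 → 14.0941 [wait]  node(6,4) S=170.5379 payoff=0.0000 vs cont=2.8470 → 2.8470 [wait]  node(6,5) S=204.4799 payoff=0.0000 vs cont=0.0000 → 0.0000 [wait]  node(6,6) S=245.1773 payoff=0.0000 vs cont=0.0000 → 0.0000 [wait]  ⇒ S*(6)=118.6210
t_5: node(5,0) S=90.3477 payoff=61.8723 vs cont=61.3831 → 61.8723 [stop]  node(5,1) S=108.3295 payoff=43.8905 vs cont=43.4012 → 43.8905 [stop]  node(5,2) S=129.8902 payoff=22.3298 vs cont=23.8658 → 23.8658 [wait]  node(5,3) S=155.7421 payoff=0.0000 vs cont=8.4986 → 8.4986 [wait]  node(5,4) S=186.7393 payoff=0.0000 vs cont=1.4329 → 1.4329 [wait]  node(5,5) S=223.9059 payoff=0.0000 vs cont=0.0000 → 0.0000 [wait]  ⇒ S*(5)=108.3295
t_4: node(4,0) S=98.9309 payoff=53.2891 vs cont=52.7999 → 53.2891 [stop]  node(4,1) S=118.6210 payoff=33.5990 vs cont=33.8677 → 33.8677 [wait]  node(4,2) S=142.2300 payoff=9.9900 vs cont=16.2058 → 16.2058 [wait]  node(4,3) S=170.5379 payoff=0.0000 vs cont=4.9846 → 4.9846 [wait]  node(4,4) S=204.4799 payoff=0.0000 vs cont=0.7212 → 0.7212 [wait]  ⇒ S*(4)=98.9309
t_3: node(3,0) S=108.3295 payoff=43.8905 vs cont=43.5338 → 43.8905 [stop]  node(3,1) S=129.8902 payoff=22.3298 vs cont=25.0431 → 25.0431 [wait]  node(3,2) S=155.7421 payoff=0.0000 vs cont=10.6163 → 10.6163 [wait]  node(3,3) S=186.7393 payoff=0.0000 vs cont=2.8647 → 2.8647 [wait]  ⇒ S*(3)=108.3295
t_2: node(2,0) S=118.6210 payoff=33.5990 vs cont=34.4487 → 34.4487 [wait]  node(2,1) S=142.2300 payoff=9.9900 vs cont=17.8433 → 17.8433 [wait]  node(2,2) S=170.5379 payoff=0.0000 vs cont=6.7569 → 6.7569 [wait]  ⇒ S*(2)=-
t_1: node(1,0) S=129.8902 payoff=22.3298 vs cont=26.1436 → 26.1436 [wait]  node(1,1) S=155.7421 payoff=0.0000 vs cont=12.3151 → 12.3151 [wait]  ⇒ S*(1)=-
t_0: node(0,0) S=142.2300 payoff=9.9900 vs cont=19.2355 → 19.2355 [wait]  ⇒ S*(0)=-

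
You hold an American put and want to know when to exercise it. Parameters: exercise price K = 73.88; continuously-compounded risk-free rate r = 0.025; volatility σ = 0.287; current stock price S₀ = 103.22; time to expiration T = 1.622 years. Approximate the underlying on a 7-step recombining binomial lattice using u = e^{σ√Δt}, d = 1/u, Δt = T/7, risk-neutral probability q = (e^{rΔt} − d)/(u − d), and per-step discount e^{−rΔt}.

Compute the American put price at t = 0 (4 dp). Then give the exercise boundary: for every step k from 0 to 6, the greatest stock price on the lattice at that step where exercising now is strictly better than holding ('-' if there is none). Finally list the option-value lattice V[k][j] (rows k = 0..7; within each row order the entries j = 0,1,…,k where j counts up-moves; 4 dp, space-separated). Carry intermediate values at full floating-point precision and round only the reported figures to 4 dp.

Δt=0.23171, u=1.14815, d=0.87097, q=0.48648, disc=e^(-rΔt)=0.99422
k=7 terminal: V=max(K-S,0) → 34.6361 22.1467 5.6827 0.0000 0.0000 0.0000 0.0000 0.0000
k=6: j=0 S=45.0579 intr=28.8221 cont=28.3954 V=28.8221[EX]; j=1 S=59.3976 intr=14.4824 cont=14.0557 V=14.4824[EX]; j=2 S=78.3008 intr=0.0000 cont=2.9013 V=2.9013[hold]; j=3 S=103.2200 intr=0.0000 cont=0.0000 V=0.0000[hold]; j=4 S=136.0697 intr=0.0000 cont=0.0000 V=0.0000[hold]; j=5 S=179.3738 intr=0.0000 cont=0.0000 V=0.0000[hold]; j=6 S=236.4595 intr=0.0000 cont=0.0000 V=0.0000[hold]  S*(6)=59.3976
k=5: j=0 S=51.7333 intr=22.1467 cont=21.7200 V=22.1467[EX]; j=1 S=68.1973 intr=5.6827 cont=8.7974 V=8.7974[hold]; j=2 S=89.9011 intr=0.0000 cont=1.4813 V=1.4813[hold]; j=3 S=118.5121 intr=0.0000 cont=0.0000 V=0.0000[hold]; j=4 S=156.2285 intr=0.0000 cont=0.0000 V=0.0000[hold]; j=5 S=205.9481 intr=0.0000 cont=0.0000 V=0.0000[hold]  S*(5)=51.7333
k=4: j=0 S=59.3976 intr=14.4824 cont=15.5622 V=15.5622[hold]; j=1 S=78.3008 intr=0.0000 cont=5.2080 V=5.2080[hold]; j=2 S=103.2200 intr=0.0000 cont=0.7563 V=0.7563[hold]; j=3 S=136.0697 intr=0.0000 cont=0.0000 V=0.0000[hold]; j=4 S=179.3738 intr=0.0000 cont=0.0000 V=0.0000[hold]  S*(4)=-
k=3: j=0 S=68.1973 intr=5.6827 cont=10.4643 V=10.4643[hold]; j=1 S=89.9011 intr=0.0000 cont=3.0248 V=3.0248[hold]; j=2 S=118.5121 intr=0.0000 cont=0.3861 V=0.3861[hold]; j=3 S=156.2285 intr=0.0000 cont=0.0000 V=0.0000[hold]  S*(3)=-
k=2: j=0 S=78.3008 intr=0.0000 cont=6.8056 V=6.8056[hold]; j=1 S=103.2200 intr=0.0000 cont=1.7311 V=1.7311[hold]; j=2 S=136.0697 intr=0.0000 cont=0.1971 V=0.1971[hold]  S*(2)=-
k=1: j=0 S=89.9011 intr=0.0000 cont=4.3119 V=4.3119[hold]; j=1 S=118.5121 intr=0.0000 cont=0.9792 V=0.9792[hold]  S*(1)=-
k=0: j=0 S=103.2200 intr=0.0000 cont=2.6751 V=2.6751[hold]  S*(0)=-

price = 2.6751
boundary = - - - - - 51.7333 59.3976
tree:
2.6751
4.3119 0.9792
6.8056 1.7311 0.1971
10.4643 3.0248 0.3861 0.0000
15.5622 5.2080 0.7563 0.0000 0.0000
22.1467 8.7974 1.4813 0.0000 0.0000 0.0000
28.8221 14.4824 2.9013 0.0000 0.0000 0.0000 0.0000
34.6361 22.1467 5.6827 0.0000 0.0000 0.0000 0.0000 0.0000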